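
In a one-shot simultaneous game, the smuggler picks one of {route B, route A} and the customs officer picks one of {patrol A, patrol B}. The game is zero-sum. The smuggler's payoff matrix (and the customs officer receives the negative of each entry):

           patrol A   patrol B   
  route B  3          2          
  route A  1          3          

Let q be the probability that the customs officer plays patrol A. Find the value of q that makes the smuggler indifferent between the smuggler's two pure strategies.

q = 1/3

Set the smuggler's expected payoff from route B equal to that from route A:
  the smuggler's payoff to route B: q·3 + (1−q)·2 = q + 2
  the smuggler's payoff to route A: q·1 + (1−q)·3 = -2q + 3
  q + 2 = -2q + 3  ⇒  3q = 1  ⇒  q = 1/3.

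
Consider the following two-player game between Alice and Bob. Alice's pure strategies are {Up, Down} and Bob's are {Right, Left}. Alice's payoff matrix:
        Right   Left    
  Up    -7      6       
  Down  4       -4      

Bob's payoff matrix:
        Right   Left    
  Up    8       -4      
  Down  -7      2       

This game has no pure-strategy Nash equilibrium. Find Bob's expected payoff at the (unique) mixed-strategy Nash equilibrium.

Bob's indifference between Right and Left determines Alice's mixing probability p:
  Bob's expected payoff from Right: p·8 + (1−p)·(-7) = 15p - 7
  Bob's expected payoff from Left: p·(-4) + (1−p)·2 = -6p + 2
  15p - 7 = -6p + 2  ⇒  21p = 9  ⇒  p = 3/7.
At equilibrium Bob is indifferent across columns, so Bob's payoff equals the payoff from Right: (3/7)·8 + (4/7)·(-7) = -4/7.

-4/7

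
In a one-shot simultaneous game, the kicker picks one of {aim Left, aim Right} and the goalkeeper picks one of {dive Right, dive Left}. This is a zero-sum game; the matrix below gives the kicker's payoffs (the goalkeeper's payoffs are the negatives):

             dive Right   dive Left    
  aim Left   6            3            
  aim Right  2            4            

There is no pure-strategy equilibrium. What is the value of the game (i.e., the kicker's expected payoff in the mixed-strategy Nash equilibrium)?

v = 18/5

The kicker's indifference between aim Left and aim Right determines the goalkeeper's mixing probability q:
  the kicker's expected payoff from aim Left: q·6 + (1−q)·3 = 3q + 3
  the kicker's expected payoff from aim Right: q·2 + (1−q)·4 = -2q + 4
  3q + 3 = -2q + 4  ⇒  5q = 1  ⇒  q = 1/5.
The value is the kicker's expected payoff against this mix (using aim Left): (1/5)·6 + (4/5)·3 = 18/5.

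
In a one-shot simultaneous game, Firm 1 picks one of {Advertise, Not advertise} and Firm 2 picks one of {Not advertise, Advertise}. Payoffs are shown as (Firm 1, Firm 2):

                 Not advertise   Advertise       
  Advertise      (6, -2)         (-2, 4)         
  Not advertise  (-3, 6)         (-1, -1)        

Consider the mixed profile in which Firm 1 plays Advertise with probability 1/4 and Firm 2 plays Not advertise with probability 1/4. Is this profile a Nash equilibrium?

No

Given Firm 1's mix p = 1/4, Firm 2's payoff from Not advertise is 4 but from Advertise is 1/4. Firm 2 strictly prefers Not advertise, so Firm 2 would not mix.
So the proposed profile is not a Nash equilibrium.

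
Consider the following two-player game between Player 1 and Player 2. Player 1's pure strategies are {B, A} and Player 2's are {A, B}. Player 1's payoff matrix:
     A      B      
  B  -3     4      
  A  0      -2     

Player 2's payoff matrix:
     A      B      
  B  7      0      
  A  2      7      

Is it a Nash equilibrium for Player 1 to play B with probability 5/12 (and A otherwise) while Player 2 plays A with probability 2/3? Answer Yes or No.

Yes

Check Player 2's indifference given Player 1's mix p = 5/12:
  payoff from A = 49/12; payoff from B = 49/12 — equal.
Check Player 1's indifference given Player 2's mix q = 2/3:
  payoff from B = -2/3; payoff from A = -2/3 — equal.
Both players are indifferent, so neither can profitably deviate.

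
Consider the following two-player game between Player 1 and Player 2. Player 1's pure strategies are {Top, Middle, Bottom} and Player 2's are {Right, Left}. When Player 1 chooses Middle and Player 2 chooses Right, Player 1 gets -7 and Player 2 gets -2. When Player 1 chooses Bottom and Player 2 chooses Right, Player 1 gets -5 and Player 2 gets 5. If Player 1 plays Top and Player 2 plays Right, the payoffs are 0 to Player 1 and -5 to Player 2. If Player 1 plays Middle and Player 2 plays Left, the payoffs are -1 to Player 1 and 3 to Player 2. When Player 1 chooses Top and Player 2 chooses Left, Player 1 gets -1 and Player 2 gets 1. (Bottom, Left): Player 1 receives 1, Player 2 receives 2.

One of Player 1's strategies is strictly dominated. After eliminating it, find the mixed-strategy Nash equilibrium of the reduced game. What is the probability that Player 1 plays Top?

p = 1/3

Player 1's strategy Middle is strictly dominated by Bottom: -5 > -7 and 1 > -1. Eliminate Middle.
Player 2's indifference between Right and Left determines Player 1's mixing probability p:
  Player 2's payoff from Right: p·(-5) + (1−p)·5 = -10p + 5
  Player 2's payoff from Left: p·1 + (1−p)·2 = -p + 2
  -10p + 5 = -p + 2  ⇒  -9p = -3  ⇒  p = 1/3.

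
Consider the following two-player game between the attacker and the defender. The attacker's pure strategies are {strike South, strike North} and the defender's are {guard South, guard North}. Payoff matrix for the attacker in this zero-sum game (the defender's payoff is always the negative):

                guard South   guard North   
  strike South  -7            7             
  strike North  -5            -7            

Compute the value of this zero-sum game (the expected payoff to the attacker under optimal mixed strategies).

v = -21/4

Set the attacker's expected payoff from strike South equal to that from strike North:
  the attacker's payoff from strike South: q·(-7) + (1−q)·7 = -14q + 7
  the attacker's payoff from strike North: q·(-5) + (1−q)·(-7) = 2q - 7
  -14q + 7 = 2q - 7  ⇒  -16q = -14  ⇒  q = 7/8.
The value is the attacker's expected payoff against this mix (using strike South): (7/8)·(-7) + (1/8)·7 = -21/4.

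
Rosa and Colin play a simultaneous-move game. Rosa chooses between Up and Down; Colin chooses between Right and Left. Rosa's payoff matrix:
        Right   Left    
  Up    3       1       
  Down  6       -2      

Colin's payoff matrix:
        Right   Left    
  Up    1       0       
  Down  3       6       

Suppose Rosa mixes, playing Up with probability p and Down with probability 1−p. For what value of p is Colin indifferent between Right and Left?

p = 3/4

Set Colin's expected payoff from Right equal to that from Left:
  Colin's payoff to Right: p·1 + (1−p)·3 = -2p + 3
  Colin's payoff to Left: p·0 + (1−p)·6 = -6p + 6
  -2p + 3 = -6p + 6  ⇒  4p = 3  ⇒  p = 3/4.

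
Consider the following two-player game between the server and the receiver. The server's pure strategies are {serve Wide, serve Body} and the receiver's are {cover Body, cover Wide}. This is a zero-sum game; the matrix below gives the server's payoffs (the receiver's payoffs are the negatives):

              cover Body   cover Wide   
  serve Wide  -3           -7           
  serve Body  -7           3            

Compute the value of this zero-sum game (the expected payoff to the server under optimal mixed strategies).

Set the server's expected payoff from serve Wide equal to that from serve Body:
  the server's expected payoff from serve Wide: q·(-3) + (1−q)·(-7) = 4q - 7
  the server's expected payoff from serve Body: q·(-7) + (1−q)·3 = -10q + 3
  4q - 7 = -10q + 3  ⇒  14q = 10  ⇒  q = 5/7.
The value is the server's expected payoff against this mix (using serve Wide): (5/7)·(-3) + (2/7)·(-7) = -29/7.

v = -29/7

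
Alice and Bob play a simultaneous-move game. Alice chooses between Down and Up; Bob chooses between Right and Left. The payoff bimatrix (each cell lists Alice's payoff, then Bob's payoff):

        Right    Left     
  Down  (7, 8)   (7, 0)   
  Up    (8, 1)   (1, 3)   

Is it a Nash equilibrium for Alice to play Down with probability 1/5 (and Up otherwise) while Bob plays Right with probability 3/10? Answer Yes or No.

Given Bob's mix q = 3/10, Alice's payoff from Down is 7 but from Up is 31/10. Alice strictly prefers Down, so Alice would not mix.
So the proposed profile is not a Nash equilibrium.

No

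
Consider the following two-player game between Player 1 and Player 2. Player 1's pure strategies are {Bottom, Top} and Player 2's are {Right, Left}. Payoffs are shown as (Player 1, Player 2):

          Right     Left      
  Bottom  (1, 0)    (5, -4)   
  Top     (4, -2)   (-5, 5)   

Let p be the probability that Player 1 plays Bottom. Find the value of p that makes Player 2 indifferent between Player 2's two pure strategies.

p = 7/11

Set Player 2's expected payoff from Right equal to that from Left:
  Player 2's payoff from Right: p·0 + (1−p)·(-2) = 2p - 2
  Player 2's payoff from Left: p·(-4) + (1−p)·5 = -9p + 5
  2p - 2 = -9p + 5  ⇒  11p = 7  ⇒  p = 7/11.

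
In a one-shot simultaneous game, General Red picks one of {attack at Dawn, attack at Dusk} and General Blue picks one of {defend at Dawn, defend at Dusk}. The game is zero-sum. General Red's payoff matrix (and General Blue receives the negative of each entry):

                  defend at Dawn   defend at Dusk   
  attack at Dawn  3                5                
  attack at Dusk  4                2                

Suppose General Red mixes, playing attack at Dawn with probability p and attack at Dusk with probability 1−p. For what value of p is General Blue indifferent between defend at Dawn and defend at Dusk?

p = 1/2

Set General Blue's expected payoff from defend at Dawn equal to that from defend at Dusk:
  General Blue's payoff to defend at Dawn: p·(-3) + (1−p)·(-4) = p - 4
  General Blue's payoff to defend at Dusk: p·(-5) + (1−p)·(-2) = -3p - 2
  p - 4 = -3p - 2  ⇒  4p = 2  ⇒  p = 1/2.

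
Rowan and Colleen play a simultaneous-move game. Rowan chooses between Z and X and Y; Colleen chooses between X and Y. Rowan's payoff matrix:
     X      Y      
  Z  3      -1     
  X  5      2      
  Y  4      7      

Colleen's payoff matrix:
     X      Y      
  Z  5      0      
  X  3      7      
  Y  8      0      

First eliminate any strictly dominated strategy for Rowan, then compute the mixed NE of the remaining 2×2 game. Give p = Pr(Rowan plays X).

Rowan's strategy Z is strictly dominated by X: 5 > 3 and 2 > -1. Eliminate Z.
For Colleen to be willing to mix, Colleen must be indifferent between X and Y, which pins down Rowan's mix.
  Colleen's payoff from X: p·3 + (1−p)·8 = -5p + 8
  Colleen's payoff from Y: p·7 + (1−p)·0 = 7p
  -5p + 8 = 7p  ⇒  -12p = -8  ⇒  p = 2/3.

p = 2/3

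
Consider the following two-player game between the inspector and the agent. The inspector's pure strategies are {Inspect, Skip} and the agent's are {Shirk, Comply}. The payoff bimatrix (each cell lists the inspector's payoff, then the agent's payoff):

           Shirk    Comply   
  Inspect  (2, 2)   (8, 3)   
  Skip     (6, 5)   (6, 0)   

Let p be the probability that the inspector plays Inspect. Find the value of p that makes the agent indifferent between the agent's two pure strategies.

Set the agent's expected payoff from Shirk equal to that from Comply:
  the agent's payoff from Shirk: p·2 + (1−p)·5 = -3p + 5
  the agent's payoff from Comply: p·3 + (1−p)·0 = 3p
  -3p + 5 = 3p  ⇒  -6p = -5  ⇒  p = 5/6.

p = 5/6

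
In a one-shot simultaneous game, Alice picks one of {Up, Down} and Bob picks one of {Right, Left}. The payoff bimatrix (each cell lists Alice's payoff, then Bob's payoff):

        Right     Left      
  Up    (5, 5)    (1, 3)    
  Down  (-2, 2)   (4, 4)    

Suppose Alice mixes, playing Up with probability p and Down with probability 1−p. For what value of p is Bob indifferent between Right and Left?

p = 1/2

For Bob to be willing to mix, Bob must be indifferent between Right and Left, which pins down Alice's mix.
  Bob's expected payoff from Right: p·5 + (1−p)·2 = 3p + 2
  Bob's expected payoff from Left: p·3 + (1−p)·4 = -p + 4
  3p + 2 = -p + 4  ⇒  4p = 2  ⇒  p = 1/2.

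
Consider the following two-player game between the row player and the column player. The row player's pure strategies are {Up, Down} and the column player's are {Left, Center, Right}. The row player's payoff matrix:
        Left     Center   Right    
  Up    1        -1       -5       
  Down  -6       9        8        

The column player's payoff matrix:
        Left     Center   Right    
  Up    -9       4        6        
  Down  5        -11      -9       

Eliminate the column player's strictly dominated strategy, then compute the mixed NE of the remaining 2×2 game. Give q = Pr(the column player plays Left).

q = 13/20

The column player's strategy Center is strictly dominated by Right: 6 > 4 and -9 > -11. Eliminate Center.
The row player's indifference between Up and Down determines the column player's mixing probability q:
  the row player's payoff to Up: q·1 + (1−q)·(-5) = 6q - 5
  the row player's payoff to Down: q·(-6) + (1−q)·8 = -14q + 8
  6q - 5 = -14q + 8  ⇒  20q = 13  ⇒  q = 13/20.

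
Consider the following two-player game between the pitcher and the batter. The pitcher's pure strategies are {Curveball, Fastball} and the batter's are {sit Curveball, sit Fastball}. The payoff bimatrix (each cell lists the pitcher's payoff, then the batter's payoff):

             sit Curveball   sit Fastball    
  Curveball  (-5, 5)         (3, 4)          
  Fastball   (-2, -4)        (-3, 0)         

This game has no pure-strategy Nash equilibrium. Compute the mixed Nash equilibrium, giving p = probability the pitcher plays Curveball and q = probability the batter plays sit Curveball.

Set the batter's expected payoff from sit Curveball equal to that from sit Fastball:
  the batter's payoff from sit Curveball: p·5 + (1−p)·(-4) = 9p - 4
  the batter's payoff from sit Fastball: p·4 + (1−p)·0 = 4p
  9p - 4 = 4p  ⇒  5p = 4  ⇒  p = 4/5.
In a mixed equilibrium the pitcher is indifferent between Curveball and Fastball; this condition fixes q.
  the pitcher's payoff from Curveball: q·(-5) + (1−q)·3 = -8q + 3
  the pitcher's payoff from Fastball: q·(-2) + (1−q)·(-3) = q - 3
  -8q + 3 = q - 3  ⇒  -9q = -6  ⇒  q = 2/3.

p = 4/5, q = 2/3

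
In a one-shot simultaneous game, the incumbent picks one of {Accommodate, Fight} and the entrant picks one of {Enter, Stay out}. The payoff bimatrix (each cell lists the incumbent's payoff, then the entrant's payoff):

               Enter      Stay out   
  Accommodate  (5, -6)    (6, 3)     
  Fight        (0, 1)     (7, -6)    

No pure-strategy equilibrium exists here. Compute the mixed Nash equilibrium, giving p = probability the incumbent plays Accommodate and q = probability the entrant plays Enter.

In a mixed equilibrium the entrant is indifferent between Enter and Stay out; this condition fixes p.
  the entrant's payoff to Enter: p·(-6) + (1−p)·1 = -7p + 1
  the entrant's payoff to Stay out: p·3 + (1−p)·(-6) = 9p - 6
  -7p + 1 = 9p - 6  ⇒  -16p = -7  ⇒  p = 7/16.
For the incumbent to be willing to mix, the incumbent must be indifferent between Accommodate and Fight, which pins down the entrant's mix.
  the incumbent's payoff from Accommodate: q·5 + (1−q)·6 = -q + 6
  the incumbent's payoff from Fight: q·0 + (1−q)·7 = -7q + 7
  -q + 6 = -7q + 7  ⇒  6q = 1  ⇒  q = 1/6.

p = 7/16, q = 1/6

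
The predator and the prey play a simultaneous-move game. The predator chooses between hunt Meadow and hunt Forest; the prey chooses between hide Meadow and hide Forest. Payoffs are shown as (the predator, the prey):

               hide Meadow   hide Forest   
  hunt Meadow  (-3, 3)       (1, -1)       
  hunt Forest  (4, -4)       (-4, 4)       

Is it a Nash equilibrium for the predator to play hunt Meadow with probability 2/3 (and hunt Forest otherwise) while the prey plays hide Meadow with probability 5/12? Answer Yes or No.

Yes

Check the prey's indifference given the predator's mix p = 2/3:
  payoff from hide Meadow = 2/3; payoff from hide Forest = 2/3 — equal.
Check the predator's indifference given the prey's mix q = 5/12:
  payoff from hunt Meadow = -2/3; payoff from hunt Forest = -2/3 — equal.
Both players are indifferent, so neither can profitably deviate.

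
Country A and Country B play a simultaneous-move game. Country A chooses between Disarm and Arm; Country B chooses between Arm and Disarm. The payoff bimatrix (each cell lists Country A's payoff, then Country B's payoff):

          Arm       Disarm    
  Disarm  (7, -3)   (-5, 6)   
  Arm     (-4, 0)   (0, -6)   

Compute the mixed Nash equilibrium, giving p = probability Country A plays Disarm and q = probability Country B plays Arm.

Country B's indifference between Arm and Disarm determines Country A's mixing probability p:
  Country B's payoff from Arm: p·(-3) + (1−p)·0 = -3p
  Country B's payoff from Disarm: p·6 + (1−p)·(-6) = 12p - 6
  -3p = 12p - 6  ⇒  -15p = -6  ⇒  p = 2/5.
In a mixed equilibrium Country A is indifferent between Disarm and Arm; this condition fixes q.
  Country A's payoff from Disarm: q·7 + (1−q)·(-5) = 12q - 5
  Country A's payoff from Arm: q·(-4) + (1−q)·0 = -4q
  12q - 5 = -4q  ⇒  16q = 5  ⇒  q = 5/16.

p = 2/5, q = 5/16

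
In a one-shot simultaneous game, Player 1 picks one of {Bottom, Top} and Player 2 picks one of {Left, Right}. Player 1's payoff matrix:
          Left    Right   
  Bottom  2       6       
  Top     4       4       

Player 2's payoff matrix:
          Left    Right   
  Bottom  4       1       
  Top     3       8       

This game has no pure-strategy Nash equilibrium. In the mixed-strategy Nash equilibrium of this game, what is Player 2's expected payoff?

29/8

Player 2's indifference between Left and Right determines Player 1's mixing probability p:
  Player 2's payoff from Left: p·4 + (1−p)·3 = p + 3
  Player 2's payoff from Right: p·1 + (1−p)·8 = -7p + 8
  p + 3 = -7p + 8  ⇒  8p = 5  ⇒  p = 5/8.
At equilibrium Player 2 is indifferent across columns, so Player 2's payoff equals the payoff from Left: (5/8)·4 + (3/8)·3 = 29/8.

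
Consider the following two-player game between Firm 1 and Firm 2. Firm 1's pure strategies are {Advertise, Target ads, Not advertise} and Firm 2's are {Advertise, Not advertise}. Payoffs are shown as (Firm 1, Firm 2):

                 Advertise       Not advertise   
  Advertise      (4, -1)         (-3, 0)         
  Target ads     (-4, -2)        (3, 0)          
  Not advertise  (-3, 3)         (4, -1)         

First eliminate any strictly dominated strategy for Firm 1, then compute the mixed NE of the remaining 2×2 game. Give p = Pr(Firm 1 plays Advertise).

p = 4/5

Firm 1's strategy Target ads is strictly dominated by Not advertise: -3 > -4 and 4 > 3. Eliminate Target ads.
In a mixed equilibrium Firm 2 is indifferent between Advertise and Not advertise; this condition fixes p.
  Firm 2's expected payoff from Advertise: p·(-1) + (1−p)·3 = -4p + 3
  Firm 2's expected payoff from Not advertise: p·0 + (1−p)·(-1) = p - 1
  -4p + 3 = p - 1  ⇒  -5p = -4  ⇒  p = 4/5.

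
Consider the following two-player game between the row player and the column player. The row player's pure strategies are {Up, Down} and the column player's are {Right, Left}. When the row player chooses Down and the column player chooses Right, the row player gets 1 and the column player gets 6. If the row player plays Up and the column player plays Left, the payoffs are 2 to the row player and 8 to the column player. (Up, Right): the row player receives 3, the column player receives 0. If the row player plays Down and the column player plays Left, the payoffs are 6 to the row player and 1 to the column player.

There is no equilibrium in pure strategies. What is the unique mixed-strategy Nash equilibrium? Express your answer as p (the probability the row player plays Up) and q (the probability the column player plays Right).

For the column player to be willing to mix, the column player must be indifferent between Right and Left, which pins down the row player's mix.
  the column player's payoff to Right: p·0 + (1−p)·6 = -6p + 6
  the column player's payoff to Left: p·8 + (1−p)·1 = 7p + 1
  -6p + 6 = 7p + 1  ⇒  -13p = -5  ⇒  p = 5/13.
The column player's mix must leave the row player indifferent between Up and Down.
  the row player's payoff to Up: q·3 + (1−q)·2 = q + 2
  the row player's payoff to Down: q·1 + (1−q)·6 = -5q + 6
  q + 2 = -5q + 6  ⇒  6q = 4  ⇒  q = 2/3.

p = 5/13, q = 2/3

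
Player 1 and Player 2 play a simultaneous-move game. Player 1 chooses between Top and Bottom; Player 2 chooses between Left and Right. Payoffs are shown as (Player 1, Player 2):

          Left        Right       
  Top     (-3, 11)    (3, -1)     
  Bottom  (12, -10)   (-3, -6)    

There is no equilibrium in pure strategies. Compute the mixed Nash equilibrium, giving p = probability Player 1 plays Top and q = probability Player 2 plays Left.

Player 1's mix must leave Player 2 indifferent between Left and Right.
  Player 2's payoff from Left: p·11 + (1−p)·(-10) = 21p - 10
  Player 2's payoff from Right: p·(-1) + (1−p)·(-6) = 5p - 6
  21p - 10 = 5p - 6  ⇒  16p = 4  ⇒  p = 1/4.
Set Player 1's expected payoff from Top equal to that from Bottom:
  Player 1's payoff from Top: q·(-3) + (1−q)·3 = -6q + 3
  Player 1's payoff from Bottom: q·12 + (1−q)·(-3) = 15q - 3
  -6q + 3 = 15q - 3  ⇒  -21q = -6  ⇒  q = 2/7.

p = 1/4, q = 2/7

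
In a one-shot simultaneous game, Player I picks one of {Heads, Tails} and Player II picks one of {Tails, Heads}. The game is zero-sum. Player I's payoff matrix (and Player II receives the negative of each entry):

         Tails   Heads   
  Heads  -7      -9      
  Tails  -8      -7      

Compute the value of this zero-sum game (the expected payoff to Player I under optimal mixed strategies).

Player I's indifference between Heads and Tails determines Player II's mixing probability q:
  Player I's expected payoff from Heads: q·(-7) + (1−q)·(-9) = 2q - 9
  Player I's expected payoff from Tails: q·(-8) + (1−q)·(-7) = -q - 7
  2q - 9 = -q - 7  ⇒  3q = 2  ⇒  q = 2/3.
The value is Player I's expected payoff against this mix (using Heads): (2/3)·(-7) + (1/3)·(-9) = -23/3.

v = -23/3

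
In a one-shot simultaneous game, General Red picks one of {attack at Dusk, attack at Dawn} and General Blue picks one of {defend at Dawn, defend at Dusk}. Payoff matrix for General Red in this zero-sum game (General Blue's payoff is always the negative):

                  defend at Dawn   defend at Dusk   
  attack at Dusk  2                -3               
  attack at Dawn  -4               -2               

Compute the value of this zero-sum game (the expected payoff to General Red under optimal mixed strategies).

v = -16/7

General Blue's mix must leave General Red indifferent between attack at Dusk and attack at Dawn.
  General Red's payoff from attack at Dusk: q·2 + (1−q)·(-3) = 5q - 3
  General Red's payoff from attack at Dawn: q·(-4) + (1−q)·(-2) = -2q - 2
  5q - 3 = -2q - 2  ⇒  7q = 1  ⇒  q = 1/7.
The value is General Red's expected payoff against this mix (using attack at Dusk): (1/7)·2 + (6/7)·(-3) = -16/7.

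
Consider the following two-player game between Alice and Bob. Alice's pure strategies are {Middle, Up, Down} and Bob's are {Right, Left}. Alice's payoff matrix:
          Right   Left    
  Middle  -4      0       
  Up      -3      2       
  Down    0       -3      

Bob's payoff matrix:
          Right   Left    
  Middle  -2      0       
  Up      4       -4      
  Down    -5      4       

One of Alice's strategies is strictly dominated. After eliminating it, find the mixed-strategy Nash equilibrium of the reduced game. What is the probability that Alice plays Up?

p = 9/17

Alice's strategy Middle is strictly dominated by Up: -3 > -4 and 2 > 0. Eliminate Middle.
Bob's indifference between Right and Left determines Alice's mixing probability p:
  Bob's expected payoff from Right: p·4 + (1−p)·(-5) = 9p - 5
  Bob's expected payoff from Left: p·(-4) + (1−p)·4 = -8p + 4
  9p - 5 = -8p + 4  ⇒  17p = 9  ⇒  p = 9/17.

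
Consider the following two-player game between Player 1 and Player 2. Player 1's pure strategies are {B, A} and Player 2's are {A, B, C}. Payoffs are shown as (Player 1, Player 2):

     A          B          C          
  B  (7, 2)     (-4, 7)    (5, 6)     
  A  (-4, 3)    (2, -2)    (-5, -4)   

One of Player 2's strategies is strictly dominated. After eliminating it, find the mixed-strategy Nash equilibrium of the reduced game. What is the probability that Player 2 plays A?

q = 6/17

Player 2's strategy C is strictly dominated by B: 7 > 6 and -2 > -4. Eliminate C.
Set Player 1's expected payoff from B equal to that from A:
  Player 1's payoff to B: q·7 + (1−q)·(-4) = 11q - 4
  Player 1's payoff to A: q·(-4) + (1−q)·2 = -6q + 2
  11q - 4 = -6q + 2  ⇒  17q = 6  ⇒  q = 6/17.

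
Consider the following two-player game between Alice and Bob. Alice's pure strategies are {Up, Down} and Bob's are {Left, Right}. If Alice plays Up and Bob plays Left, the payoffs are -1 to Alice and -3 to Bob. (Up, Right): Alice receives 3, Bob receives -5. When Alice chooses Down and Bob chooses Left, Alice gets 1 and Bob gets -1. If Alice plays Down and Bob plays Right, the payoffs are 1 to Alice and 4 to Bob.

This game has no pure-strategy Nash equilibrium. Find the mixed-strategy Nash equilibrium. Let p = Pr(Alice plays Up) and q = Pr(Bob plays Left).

p = 5/7, q = 1/2

Bob's indifference between Left and Right determines Alice's mixing probability p:
  Bob's payoff from Left: p·(-3) + (1−p)·(-1) = -2p - 1
  Bob's payoff from Right: p·(-5) + (1−p)·4 = -9p + 4
  -2p - 1 = -9p + 4  ⇒  7p = 5  ⇒  p = 5/7.
Alice's indifference between Up and Down determines Bob's mixing probability q:
  Alice's expected payoff from Up: q·(-1) + (1−q)·3 = -4q + 3
  Alice's expected payoff from Down: q·1 + (1−q)·1 = 1
  -4q + 3 = 1  ⇒  -4q = -2  ⇒  q = 1/2.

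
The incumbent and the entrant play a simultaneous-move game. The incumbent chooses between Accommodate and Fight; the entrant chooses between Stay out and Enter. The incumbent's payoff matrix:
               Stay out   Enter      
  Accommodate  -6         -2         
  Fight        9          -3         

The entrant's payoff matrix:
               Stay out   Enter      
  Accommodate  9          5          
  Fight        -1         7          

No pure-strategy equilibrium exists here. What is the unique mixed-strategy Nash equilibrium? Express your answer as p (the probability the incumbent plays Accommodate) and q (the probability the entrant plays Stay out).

For the entrant to be willing to mix, the entrant must be indifferent between Stay out and Enter, which pins down the incumbent's mix.
  the entrant's expected payoff from Stay out: p·9 + (1−p)·(-1) = 10p - 1
  the entrant's expected payoff from Enter: p·5 + (1−p)·7 = -2p + 7
  10p - 1 = -2p + 7  ⇒  12p = 8  ⇒  p = 2/3.
The entrant's mix must leave the incumbent indifferent between Accommodate and Fight.
  the incumbent's expected payoff from Accommodate: q·(-6) + (1−q)·(-2) = -4q - 2
  the incumbent's expected payoff from Fight: q·9 + (1−q)·(-3) = 12q - 3
  -4q - 2 = 12q - 3  ⇒  -16q = -1  ⇒  q = 1/16.

p = 2/3, q = 1/16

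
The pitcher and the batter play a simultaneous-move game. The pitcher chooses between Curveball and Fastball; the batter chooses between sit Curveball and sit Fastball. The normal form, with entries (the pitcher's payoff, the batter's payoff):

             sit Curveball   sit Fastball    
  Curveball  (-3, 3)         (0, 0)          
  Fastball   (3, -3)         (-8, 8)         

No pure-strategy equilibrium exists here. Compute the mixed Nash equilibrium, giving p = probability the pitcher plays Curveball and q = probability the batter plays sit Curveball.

p = 11/14, q = 4/7

The pitcher's mix must leave the batter indifferent between sit Curveball and sit Fastball.
  the batter's payoff to sit Curveball: p·3 + (1−p)·(-3) = 6p - 3
  the batter's payoff to sit Fastball: p·0 + (1−p)·8 = -8p + 8
  6p - 3 = -8p + 8  ⇒  14p = 11  ⇒  p = 11/14.
The pitcher's indifference between Curveball and Fastball determines the batter's mixing probability q:
  the pitcher's expected payoff from Curveball: q·(-3) + (1−q)·0 = -3q
  the pitcher's expected payoff from Fastball: q·3 + (1−q)·(-8) = 11q - 8
  -3q = 11q - 8  ⇒  -14q = -8  ⇒  q = 4/7.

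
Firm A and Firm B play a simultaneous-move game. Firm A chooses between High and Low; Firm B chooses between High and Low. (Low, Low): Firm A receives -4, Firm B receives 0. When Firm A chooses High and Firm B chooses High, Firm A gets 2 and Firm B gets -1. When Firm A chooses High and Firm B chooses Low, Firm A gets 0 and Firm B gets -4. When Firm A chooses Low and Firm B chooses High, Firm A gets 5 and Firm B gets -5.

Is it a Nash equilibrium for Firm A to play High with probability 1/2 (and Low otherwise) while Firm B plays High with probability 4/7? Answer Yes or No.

No

Given Firm A's mix p = 1/2, Firm B's payoff from High is -3 but from Low is -2. Firm B strictly prefers Low, so Firm B would not mix.
So the proposed profile is not a Nash equilibrium.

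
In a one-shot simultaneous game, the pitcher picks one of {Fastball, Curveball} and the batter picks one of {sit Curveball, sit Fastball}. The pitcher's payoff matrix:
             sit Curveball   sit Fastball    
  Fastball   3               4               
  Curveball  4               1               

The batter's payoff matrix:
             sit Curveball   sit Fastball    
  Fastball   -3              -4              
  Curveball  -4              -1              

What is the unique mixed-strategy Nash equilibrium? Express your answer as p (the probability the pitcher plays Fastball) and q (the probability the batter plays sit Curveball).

p = 3/4, q = 3/4

The pitcher's mix must leave the batter indifferent between sit Curveball and sit Fastball.
  the batter's payoff from sit Curveball: p·(-3) + (1−p)·(-4) = p - 4
  the batter's payoff from sit Fastball: p·(-4) + (1−p)·(-1) = -3p - 1
  p - 4 = -3p - 1  ⇒  4p = 3  ⇒  p = 3/4.
The batter's mix must leave the pitcher indifferent between Fastball and Curveball.
  the pitcher's payoff to Fastball: q·3 + (1−q)·4 = -q + 4
  the pitcher's payoff to Curveball: q·4 + (1−q)·1 = 3q + 1
  -q + 4 = 3q + 1  ⇒  -4q = -3  ⇒  q = 3/4.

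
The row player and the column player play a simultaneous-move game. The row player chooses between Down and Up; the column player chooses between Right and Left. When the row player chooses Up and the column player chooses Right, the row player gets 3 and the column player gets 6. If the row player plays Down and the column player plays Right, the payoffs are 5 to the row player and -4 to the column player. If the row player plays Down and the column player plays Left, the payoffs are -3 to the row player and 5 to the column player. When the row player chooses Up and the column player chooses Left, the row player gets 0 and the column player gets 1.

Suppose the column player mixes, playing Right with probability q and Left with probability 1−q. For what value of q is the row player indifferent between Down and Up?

In a mixed equilibrium the row player is indifferent between Down and Up; this condition fixes q.
  the row player's payoff to Down: q·5 + (1−q)·(-3) = 8q - 3
  the row player's payoff to Up: q·3 + (1−q)·0 = 3q
  8q - 3 = 3q  ⇒  5q = 3  ⇒  q = 3/5.

q = 3/5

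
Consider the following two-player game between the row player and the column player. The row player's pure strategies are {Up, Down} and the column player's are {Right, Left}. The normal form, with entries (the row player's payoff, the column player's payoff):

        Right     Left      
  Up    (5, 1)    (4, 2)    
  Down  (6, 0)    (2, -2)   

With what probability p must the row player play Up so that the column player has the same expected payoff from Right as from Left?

In a mixed equilibrium the column player is indifferent between Right and Left; this condition fixes p.
  the column player's expected payoff from Right: p·1 + (1−p)·0 = p
  the column player's expected payoff from Left: p·2 + (1−p)·(-2) = 4p - 2
  p = 4p - 2  ⇒  -3p = -2  ⇒  p = 2/3.

p = 2/3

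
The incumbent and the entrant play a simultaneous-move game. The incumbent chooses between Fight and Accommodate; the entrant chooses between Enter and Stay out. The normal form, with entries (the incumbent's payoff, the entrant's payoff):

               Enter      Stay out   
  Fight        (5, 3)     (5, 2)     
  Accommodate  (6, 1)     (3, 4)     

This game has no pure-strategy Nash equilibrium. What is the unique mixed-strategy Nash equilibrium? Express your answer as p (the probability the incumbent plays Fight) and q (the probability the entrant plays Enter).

In a mixed equilibrium the entrant is indifferent between Enter and Stay out; this condition fixes p.
  the entrant's payoff to Enter: p·3 + (1−p)·1 = 2p + 1
  the entrant's payoff to Stay out: p·2 + (1−p)·4 = -2p + 4
  2p + 1 = -2p + 4  ⇒  4p = 3  ⇒  p = 3/4.
The entrant's mix must leave the incumbent indifferent between Fight and Accommodate.
  the incumbent's payoff to Fight: q·5 + (1−q)·5 = 5
  the incumbent's payoff to Accommodate: q·6 + (1−q)·3 = 3q + 3
  5 = 3q + 3  ⇒  -3q = -2  ⇒  q = 2/3.

p = 3/4, q = 2/3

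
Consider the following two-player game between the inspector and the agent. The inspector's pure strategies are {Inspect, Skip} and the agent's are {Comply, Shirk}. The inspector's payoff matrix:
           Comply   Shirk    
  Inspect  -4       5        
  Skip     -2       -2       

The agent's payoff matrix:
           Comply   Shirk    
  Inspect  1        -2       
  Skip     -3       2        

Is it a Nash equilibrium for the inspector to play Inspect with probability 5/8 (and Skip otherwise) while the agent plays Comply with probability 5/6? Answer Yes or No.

No

Given the agent's mix q = 5/6, the inspector's payoff from Inspect is -5/2 but from Skip is -2. The inspector strictly prefers Skip, so the inspector would not mix.
So the proposed profile is not a Nash equilibrium.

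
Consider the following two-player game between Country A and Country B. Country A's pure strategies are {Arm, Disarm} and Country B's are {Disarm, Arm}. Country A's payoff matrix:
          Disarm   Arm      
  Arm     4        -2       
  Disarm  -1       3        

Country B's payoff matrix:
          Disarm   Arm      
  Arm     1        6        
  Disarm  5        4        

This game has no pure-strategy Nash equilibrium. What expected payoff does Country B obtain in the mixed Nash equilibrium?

Country B's indifference between Disarm and Arm determines Country A's mixing probability p:
  Country B's expected payoff from Disarm: p·1 + (1−p)·5 = -4p + 5
  Country B's expected payoff from Arm: p·6 + (1−p)·4 = 2p + 4
  -4p + 5 = 2p + 4  ⇒  -6p = -1  ⇒  p = 1/6.
At equilibrium Country B is indifferent across columns, so Country B's payoff equals the payoff from Disarm: (1/6)·1 + (5/6)·5 = 13/3.

13/3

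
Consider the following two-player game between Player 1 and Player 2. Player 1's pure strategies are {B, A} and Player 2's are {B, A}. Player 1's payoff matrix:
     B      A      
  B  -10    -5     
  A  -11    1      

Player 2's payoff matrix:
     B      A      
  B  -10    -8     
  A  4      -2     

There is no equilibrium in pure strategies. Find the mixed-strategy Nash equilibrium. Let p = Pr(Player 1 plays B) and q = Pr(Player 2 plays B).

p = 3/4, q = 6/7

In a mixed equilibrium Player 2 is indifferent between B and A; this condition fixes p.
  Player 2's expected payoff from B: p·(-10) + (1−p)·4 = -14p + 4
  Player 2's expected payoff from A: p·(-8) + (1−p)·(-2) = -6p - 2
  -14p + 4 = -6p - 2  ⇒  -8p = -6  ⇒  p = 3/4.
Player 1's indifference between B and A determines Player 2's mixing probability q:
  Player 1's payoff from B: q·(-10) + (1−q)·(-5) = -5q - 5
  Player 1's payoff from A: q·(-11) + (1−q)·1 = -12q + 1
  -5q - 5 = -12q + 1  ⇒  7q = 6  ⇒  q = 6/7.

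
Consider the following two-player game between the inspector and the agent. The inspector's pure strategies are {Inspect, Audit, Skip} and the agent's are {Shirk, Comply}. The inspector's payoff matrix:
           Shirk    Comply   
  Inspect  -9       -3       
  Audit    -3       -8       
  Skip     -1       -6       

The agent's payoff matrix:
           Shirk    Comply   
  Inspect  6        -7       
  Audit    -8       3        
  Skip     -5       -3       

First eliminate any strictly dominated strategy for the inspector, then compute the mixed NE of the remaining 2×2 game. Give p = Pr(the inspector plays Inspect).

The inspector's strategy Audit is strictly dominated by Skip: -1 > -3 and -6 > -8. Eliminate Audit.
The inspector's mix must leave the agent indifferent between Shirk and Comply.
  the agent's payoff from Shirk: p·6 + (1−p)·(-5) = 11p - 5
  the agent's payoff from Comply: p·(-7) + (1−p)·(-3) = -4p - 3
  11p - 5 = -4p - 3  ⇒  15p = 2  ⇒  p = 2/15.

p = 2/15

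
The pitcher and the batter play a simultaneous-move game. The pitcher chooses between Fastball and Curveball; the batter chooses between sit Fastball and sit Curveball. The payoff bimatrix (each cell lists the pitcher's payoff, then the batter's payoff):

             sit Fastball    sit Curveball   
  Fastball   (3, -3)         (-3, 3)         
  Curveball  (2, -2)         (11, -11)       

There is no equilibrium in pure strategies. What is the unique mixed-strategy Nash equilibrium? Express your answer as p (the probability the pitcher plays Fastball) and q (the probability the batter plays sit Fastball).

p = 3/5, q = 14/15

The batter's indifference between sit Fastball and sit Curveball determines the pitcher's mixing probability p:
  the batter's payoff from sit Fastball: p·(-3) + (1−p)·(-2) = -p - 2
  the batter's payoff from sit Curveball: p·3 + (1−p)·(-11) = 14p - 11
  -p - 2 = 14p - 11  ⇒  -15p = -9  ⇒  p = 3/5.
In a mixed equilibrium the pitcher is indifferent between Fastball and Curveball; this condition fixes q.
  the pitcher's payoff to Fastball: q·3 + (1−q)·(-3) = 6q - 3
  the pitcher's payoff to Curveball: q·2 + (1−q)·11 = -9q + 11
  6q - 3 = -9q + 11  ⇒  15q = 14  ⇒  q = 14/15.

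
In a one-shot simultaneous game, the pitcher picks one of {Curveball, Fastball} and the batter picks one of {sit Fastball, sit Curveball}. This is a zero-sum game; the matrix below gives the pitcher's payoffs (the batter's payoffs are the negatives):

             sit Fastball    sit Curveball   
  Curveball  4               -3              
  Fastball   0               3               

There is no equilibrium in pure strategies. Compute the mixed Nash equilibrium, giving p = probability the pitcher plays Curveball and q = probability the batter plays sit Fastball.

p = 3/10, q = 3/5

The batter's indifference between sit Fastball and sit Curveball determines the pitcher's mixing probability p:
  the batter's payoff from sit Fastball: p·(-4) + (1−p)·0 = -4p
  the batter's payoff from sit Curveball: p·3 + (1−p)·(-3) = 6p - 3
  -4p = 6p - 3  ⇒  -10p = -3  ⇒  p = 3/10.
Set the pitcher's expected payoff from Curveball equal to that from Fastball:
  the pitcher's expected payoff from Curveball: q·4 + (1−q)·(-3) = 7q - 3
  the pitcher's expected payoff from Fastball: q·0 + (1−q)·3 = -3q + 3
  7q - 3 = -3q + 3  ⇒  10q = 6  ⇒  q = 3/5.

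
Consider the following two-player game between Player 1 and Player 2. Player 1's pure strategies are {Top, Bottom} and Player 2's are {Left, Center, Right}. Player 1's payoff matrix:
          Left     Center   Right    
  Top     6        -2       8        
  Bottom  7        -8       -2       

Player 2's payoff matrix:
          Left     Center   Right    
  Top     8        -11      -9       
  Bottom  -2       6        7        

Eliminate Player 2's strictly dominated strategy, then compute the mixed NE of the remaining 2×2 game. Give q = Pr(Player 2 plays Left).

q = 10/11

Player 2's strategy Center is strictly dominated by Right: -9 > -11 and 7 > 6. Eliminate Center.
Set Player 1's expected payoff from Top equal to that from Bottom:
  Player 1's payoff from Top: q·6 + (1−q)·8 = -2q + 8
  Player 1's payoff from Bottom: q·7 + (1−q)·(-2) = 9q - 2
  -2q + 8 = 9q - 2  ⇒  -11q = -10  ⇒  q = 10/11.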